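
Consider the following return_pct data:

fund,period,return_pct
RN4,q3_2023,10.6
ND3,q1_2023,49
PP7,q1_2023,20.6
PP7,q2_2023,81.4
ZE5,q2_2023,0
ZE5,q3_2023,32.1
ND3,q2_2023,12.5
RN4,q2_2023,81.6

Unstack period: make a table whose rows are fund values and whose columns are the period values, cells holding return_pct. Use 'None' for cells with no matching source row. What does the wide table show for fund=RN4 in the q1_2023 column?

None

No long-format row has fund=RN4 and period=q1_2023, so the cell is None.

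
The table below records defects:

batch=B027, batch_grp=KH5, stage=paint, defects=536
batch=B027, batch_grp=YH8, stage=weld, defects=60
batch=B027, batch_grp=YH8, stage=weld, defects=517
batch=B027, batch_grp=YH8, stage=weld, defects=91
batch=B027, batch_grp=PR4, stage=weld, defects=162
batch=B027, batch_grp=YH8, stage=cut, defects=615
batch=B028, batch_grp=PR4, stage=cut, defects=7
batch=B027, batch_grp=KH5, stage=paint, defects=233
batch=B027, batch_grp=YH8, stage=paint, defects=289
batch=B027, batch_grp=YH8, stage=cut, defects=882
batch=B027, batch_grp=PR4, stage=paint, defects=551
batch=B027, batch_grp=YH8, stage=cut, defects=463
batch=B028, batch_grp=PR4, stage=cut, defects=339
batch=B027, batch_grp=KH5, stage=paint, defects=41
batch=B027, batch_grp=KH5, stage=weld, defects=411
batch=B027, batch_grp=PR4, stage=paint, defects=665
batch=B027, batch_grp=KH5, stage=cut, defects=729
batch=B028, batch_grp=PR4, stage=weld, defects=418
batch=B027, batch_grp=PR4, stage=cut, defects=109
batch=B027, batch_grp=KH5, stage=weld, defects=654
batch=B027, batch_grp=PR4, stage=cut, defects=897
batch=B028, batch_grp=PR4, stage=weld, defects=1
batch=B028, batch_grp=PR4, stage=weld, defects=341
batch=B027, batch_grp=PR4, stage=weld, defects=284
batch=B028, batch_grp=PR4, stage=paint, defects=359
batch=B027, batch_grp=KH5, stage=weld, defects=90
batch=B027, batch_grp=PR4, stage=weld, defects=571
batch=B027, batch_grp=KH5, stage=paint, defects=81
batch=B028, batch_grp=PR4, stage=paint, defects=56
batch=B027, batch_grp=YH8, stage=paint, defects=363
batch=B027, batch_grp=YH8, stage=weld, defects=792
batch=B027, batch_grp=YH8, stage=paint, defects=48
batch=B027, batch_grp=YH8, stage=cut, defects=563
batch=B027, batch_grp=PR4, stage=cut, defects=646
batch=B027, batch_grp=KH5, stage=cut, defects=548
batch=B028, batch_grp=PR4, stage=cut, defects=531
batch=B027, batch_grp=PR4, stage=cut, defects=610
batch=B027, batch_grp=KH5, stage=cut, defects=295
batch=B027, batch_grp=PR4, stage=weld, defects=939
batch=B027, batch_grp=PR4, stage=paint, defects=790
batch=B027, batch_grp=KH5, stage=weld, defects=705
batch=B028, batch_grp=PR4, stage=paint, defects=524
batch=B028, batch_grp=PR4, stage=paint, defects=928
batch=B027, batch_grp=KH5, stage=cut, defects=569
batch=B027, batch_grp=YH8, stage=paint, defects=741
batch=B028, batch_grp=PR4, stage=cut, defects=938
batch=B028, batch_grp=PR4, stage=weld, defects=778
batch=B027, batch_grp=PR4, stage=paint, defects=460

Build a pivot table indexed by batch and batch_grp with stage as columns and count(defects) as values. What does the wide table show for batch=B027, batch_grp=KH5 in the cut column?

Rows with batch=B027, batch_grp=KH5 and stage=cut: defects values are 729, 548, 295, 569.
4 rows match — count = 4.

4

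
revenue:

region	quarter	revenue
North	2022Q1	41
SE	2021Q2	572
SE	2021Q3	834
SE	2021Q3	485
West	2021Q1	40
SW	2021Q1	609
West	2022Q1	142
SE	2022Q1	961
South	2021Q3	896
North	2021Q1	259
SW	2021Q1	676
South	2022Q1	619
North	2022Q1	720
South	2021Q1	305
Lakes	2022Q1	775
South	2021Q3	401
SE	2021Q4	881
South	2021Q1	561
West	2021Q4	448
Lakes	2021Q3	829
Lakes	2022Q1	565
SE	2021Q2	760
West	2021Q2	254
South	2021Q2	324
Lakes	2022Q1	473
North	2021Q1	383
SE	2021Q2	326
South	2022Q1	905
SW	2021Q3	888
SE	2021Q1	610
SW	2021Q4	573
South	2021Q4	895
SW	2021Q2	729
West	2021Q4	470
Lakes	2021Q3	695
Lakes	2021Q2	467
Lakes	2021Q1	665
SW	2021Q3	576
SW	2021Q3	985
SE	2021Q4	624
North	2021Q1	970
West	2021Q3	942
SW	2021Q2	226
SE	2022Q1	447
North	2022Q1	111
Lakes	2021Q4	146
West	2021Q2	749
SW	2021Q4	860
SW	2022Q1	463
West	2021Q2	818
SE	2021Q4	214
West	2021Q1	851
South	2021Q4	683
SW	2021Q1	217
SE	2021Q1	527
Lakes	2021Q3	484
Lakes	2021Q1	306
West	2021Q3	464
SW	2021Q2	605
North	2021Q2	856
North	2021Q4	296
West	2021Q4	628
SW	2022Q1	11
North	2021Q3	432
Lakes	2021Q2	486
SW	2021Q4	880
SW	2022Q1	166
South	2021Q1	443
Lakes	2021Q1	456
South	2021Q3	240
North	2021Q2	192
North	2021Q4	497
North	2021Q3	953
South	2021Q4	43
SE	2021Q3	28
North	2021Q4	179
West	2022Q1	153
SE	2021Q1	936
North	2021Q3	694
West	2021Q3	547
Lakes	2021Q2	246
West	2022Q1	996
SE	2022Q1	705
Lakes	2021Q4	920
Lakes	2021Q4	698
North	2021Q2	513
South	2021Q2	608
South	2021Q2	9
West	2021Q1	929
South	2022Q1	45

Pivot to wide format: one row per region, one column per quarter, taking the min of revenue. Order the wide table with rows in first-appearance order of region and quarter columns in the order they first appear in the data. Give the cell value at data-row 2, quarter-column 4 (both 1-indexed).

With rows in first-appearance order of region, row 2 is region=SE. quarter columns in first-appearance order: 2022Q1, 2021Q2, 2021Q3, 2021Q1, 2021Q4; column 4 is 2021Q1.
Long rows with region=SE, quarter=2021Q1: min(610, 527, 936) = 527.

527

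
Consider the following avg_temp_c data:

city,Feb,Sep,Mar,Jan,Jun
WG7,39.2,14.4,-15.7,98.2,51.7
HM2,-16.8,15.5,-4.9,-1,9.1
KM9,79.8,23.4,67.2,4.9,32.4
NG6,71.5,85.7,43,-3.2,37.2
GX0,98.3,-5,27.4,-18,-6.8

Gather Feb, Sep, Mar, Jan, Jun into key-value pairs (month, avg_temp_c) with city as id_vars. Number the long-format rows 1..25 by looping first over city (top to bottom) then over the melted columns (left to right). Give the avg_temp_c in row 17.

85.7

25 rows total (5 × 5). Row 17: index ⌊(17-1)/5⌋ = 3 into city → NG6; (17-1) mod 5 = 1 into the melted columns → Sep.
So row 17 is (NG6, Sep, 85.7); avg_temp_c = 85.7.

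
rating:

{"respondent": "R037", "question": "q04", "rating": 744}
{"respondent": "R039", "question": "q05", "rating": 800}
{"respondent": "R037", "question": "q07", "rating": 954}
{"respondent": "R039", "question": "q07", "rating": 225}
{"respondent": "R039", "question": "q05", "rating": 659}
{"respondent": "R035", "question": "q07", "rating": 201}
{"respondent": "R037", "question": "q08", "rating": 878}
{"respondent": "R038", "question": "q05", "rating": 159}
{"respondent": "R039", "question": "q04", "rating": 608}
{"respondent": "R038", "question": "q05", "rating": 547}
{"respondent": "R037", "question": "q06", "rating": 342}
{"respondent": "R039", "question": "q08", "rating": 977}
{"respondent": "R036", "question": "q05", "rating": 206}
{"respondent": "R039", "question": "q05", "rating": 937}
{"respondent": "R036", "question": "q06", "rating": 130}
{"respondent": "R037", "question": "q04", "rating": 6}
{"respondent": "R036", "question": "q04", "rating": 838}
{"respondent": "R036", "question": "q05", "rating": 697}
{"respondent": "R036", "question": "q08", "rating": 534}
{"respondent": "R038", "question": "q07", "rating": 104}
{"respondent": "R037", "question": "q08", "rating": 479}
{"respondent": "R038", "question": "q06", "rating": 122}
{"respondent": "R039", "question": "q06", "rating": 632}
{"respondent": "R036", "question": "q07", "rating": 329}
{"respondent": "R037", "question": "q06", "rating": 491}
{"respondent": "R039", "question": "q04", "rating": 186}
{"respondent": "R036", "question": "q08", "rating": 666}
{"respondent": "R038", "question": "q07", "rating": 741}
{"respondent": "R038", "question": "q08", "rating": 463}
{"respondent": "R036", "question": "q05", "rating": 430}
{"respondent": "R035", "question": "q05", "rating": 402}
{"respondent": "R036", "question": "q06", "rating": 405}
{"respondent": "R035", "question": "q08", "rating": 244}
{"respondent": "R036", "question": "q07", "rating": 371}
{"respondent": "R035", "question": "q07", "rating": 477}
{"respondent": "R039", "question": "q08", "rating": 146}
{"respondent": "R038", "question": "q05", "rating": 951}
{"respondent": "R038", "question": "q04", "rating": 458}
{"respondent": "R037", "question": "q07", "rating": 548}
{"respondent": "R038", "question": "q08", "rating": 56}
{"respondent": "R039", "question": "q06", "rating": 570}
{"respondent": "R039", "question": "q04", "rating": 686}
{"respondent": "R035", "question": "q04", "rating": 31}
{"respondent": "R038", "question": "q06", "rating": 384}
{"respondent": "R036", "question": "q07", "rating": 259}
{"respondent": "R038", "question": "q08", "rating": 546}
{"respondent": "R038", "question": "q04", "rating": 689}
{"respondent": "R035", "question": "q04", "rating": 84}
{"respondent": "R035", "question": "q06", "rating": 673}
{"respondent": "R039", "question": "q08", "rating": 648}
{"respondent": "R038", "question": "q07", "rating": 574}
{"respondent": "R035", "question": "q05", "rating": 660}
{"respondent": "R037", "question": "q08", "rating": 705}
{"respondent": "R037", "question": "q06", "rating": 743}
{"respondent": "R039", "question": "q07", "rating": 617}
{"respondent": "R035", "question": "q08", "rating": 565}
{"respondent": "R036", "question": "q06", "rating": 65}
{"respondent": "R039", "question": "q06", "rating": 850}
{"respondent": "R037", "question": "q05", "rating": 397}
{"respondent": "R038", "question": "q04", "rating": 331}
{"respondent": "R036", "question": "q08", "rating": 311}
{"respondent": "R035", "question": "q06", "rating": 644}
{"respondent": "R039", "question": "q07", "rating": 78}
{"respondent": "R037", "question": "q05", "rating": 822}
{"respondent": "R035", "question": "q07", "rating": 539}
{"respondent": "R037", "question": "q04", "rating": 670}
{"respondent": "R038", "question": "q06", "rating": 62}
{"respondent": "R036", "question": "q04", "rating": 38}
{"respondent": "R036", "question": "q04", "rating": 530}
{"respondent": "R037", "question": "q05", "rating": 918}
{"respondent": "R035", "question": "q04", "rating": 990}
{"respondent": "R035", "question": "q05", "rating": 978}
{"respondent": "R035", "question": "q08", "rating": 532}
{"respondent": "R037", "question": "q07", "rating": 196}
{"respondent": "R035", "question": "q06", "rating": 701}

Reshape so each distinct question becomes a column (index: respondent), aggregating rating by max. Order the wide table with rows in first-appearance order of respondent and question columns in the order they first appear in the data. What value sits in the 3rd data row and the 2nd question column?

978

With rows in first-appearance order of respondent, row 3 is respondent=R035. question columns in first-appearance order: q04, q05, q07, q08, q06; column 2 is q05.
Long rows with respondent=R035, question=q05: max(402, 660, 978) = 978.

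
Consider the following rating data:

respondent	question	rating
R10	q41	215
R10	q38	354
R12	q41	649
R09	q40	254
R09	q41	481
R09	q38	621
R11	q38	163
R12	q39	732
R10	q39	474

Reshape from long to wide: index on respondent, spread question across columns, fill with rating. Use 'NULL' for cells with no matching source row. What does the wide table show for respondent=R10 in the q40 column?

No long-format row has respondent=R10 and question=q40, so the cell is NULL.

NULL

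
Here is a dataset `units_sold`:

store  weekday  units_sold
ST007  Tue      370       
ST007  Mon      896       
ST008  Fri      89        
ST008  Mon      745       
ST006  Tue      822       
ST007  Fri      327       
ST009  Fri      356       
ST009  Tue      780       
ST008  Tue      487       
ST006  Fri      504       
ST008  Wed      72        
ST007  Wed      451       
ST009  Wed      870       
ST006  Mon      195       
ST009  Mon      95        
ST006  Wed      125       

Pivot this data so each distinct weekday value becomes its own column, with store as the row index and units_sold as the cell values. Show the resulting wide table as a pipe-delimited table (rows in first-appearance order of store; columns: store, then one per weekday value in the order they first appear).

| store | Tue | Mon | Fri | Wed |
| ST007 | 370 | 896 | 327 | 451 |
| ST008 | 487 | 745 | 89 | 72 |
| ST006 | 822 | 195 | 504 | 125 |
| ST009 | 780 | 95 | 356 | 870 |

Columns: store plus the 4 distinct weekday values (Tue, Mon, Fri, Wed).
For example, row ST007 column Tue takes units_sold=370 from the long row (ST007, Tue).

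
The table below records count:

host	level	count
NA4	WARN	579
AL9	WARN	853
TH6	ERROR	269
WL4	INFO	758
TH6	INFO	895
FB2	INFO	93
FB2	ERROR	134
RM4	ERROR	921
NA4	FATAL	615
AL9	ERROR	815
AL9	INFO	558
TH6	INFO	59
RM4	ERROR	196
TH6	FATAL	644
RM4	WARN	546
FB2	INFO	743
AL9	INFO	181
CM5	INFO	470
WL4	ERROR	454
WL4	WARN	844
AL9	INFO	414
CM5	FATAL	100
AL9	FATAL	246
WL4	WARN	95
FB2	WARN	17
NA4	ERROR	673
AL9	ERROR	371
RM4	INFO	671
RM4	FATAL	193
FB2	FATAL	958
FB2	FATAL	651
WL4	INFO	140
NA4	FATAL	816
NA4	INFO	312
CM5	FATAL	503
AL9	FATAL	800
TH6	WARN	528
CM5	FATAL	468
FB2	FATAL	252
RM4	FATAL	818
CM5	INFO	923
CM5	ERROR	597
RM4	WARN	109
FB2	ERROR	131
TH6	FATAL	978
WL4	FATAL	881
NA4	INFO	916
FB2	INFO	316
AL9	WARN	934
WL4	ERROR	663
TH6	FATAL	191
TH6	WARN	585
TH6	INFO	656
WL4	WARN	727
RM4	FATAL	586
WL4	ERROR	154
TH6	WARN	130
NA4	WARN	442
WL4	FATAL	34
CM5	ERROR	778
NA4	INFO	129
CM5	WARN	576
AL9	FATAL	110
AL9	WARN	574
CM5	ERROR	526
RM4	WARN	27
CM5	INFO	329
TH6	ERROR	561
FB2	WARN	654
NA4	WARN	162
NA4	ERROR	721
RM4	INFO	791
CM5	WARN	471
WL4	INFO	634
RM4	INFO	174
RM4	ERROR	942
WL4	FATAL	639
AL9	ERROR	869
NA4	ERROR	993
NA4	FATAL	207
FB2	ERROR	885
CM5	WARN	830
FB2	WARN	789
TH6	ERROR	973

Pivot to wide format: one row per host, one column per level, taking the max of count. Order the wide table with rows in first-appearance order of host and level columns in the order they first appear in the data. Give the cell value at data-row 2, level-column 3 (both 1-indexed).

With rows in first-appearance order of host, row 2 is host=AL9. level columns in first-appearance order: WARN, ERROR, INFO, FATAL; column 3 is INFO.
Long rows with host=AL9, level=INFO: max(558, 181, 414) = 558.

558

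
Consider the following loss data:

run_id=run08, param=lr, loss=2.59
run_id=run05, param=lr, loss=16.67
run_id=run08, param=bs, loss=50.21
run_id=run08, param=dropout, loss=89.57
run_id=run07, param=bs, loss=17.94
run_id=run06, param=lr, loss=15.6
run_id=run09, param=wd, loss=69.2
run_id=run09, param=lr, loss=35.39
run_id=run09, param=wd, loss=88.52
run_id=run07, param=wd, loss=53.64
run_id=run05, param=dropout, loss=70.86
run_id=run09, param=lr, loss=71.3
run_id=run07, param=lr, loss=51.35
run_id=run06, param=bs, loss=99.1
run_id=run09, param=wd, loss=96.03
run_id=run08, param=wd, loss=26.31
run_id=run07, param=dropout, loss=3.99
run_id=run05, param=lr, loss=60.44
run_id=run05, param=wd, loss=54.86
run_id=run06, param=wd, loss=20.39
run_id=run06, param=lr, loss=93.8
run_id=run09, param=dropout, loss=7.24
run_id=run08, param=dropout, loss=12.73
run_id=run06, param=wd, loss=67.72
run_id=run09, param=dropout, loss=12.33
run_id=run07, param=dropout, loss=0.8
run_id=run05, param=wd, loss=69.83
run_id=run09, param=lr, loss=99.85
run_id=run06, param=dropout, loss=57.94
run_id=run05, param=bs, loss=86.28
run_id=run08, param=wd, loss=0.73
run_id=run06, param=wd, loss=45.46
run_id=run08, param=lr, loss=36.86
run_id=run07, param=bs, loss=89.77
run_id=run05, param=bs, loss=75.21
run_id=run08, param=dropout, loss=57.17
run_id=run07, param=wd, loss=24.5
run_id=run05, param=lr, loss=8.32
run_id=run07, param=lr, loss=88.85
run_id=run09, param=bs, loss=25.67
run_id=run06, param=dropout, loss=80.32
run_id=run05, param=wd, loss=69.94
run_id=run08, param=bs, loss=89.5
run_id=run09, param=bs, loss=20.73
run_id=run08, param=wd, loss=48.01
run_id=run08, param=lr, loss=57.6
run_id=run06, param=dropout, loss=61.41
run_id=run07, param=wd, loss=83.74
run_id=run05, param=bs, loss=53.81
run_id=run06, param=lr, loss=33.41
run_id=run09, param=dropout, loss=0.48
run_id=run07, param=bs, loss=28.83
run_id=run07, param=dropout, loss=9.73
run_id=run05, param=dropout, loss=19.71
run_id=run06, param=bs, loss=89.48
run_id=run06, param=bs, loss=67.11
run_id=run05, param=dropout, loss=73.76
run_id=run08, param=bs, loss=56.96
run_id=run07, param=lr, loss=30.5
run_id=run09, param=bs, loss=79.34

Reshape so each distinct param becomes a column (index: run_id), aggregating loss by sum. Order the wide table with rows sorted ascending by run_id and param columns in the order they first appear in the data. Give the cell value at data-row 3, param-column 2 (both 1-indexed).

136.54

With rows sorted ascending by run_id, row 3 is run_id=run07. param columns in first-appearance order: lr, bs, dropout, wd; column 2 is bs.
Long rows with run_id=run07, param=bs: 17.94 + 89.77 + 28.83 = 136.54.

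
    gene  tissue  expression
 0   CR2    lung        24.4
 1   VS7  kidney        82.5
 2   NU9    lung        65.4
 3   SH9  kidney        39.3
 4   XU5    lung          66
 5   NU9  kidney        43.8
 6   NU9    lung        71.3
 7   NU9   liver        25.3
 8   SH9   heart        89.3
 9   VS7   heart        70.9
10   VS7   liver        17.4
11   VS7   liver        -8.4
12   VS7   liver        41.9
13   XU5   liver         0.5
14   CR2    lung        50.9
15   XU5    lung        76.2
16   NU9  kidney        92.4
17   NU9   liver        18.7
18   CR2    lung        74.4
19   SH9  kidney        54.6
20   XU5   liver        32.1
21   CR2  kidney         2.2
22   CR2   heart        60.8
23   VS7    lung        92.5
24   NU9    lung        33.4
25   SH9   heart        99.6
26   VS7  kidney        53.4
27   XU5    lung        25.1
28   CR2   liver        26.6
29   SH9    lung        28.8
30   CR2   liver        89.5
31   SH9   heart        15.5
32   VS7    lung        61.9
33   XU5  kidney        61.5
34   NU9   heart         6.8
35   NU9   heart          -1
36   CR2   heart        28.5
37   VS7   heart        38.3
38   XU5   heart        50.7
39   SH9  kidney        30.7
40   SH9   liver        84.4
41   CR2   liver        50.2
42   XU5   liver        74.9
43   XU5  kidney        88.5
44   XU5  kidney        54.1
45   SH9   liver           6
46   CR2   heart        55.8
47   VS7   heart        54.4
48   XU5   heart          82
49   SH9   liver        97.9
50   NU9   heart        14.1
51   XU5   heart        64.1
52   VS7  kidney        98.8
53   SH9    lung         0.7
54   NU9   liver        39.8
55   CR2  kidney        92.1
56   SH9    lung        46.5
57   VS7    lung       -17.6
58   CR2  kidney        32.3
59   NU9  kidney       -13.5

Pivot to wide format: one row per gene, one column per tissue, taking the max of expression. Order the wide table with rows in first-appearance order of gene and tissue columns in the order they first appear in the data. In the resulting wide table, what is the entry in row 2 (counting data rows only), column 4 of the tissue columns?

70.9

With rows in first-appearance order of gene, row 2 is gene=VS7. tissue columns in first-appearance order: lung, kidney, liver, heart; column 4 is heart.
Long rows with gene=VS7, tissue=heart: max(70.9, 38.3, 54.4) = 70.9.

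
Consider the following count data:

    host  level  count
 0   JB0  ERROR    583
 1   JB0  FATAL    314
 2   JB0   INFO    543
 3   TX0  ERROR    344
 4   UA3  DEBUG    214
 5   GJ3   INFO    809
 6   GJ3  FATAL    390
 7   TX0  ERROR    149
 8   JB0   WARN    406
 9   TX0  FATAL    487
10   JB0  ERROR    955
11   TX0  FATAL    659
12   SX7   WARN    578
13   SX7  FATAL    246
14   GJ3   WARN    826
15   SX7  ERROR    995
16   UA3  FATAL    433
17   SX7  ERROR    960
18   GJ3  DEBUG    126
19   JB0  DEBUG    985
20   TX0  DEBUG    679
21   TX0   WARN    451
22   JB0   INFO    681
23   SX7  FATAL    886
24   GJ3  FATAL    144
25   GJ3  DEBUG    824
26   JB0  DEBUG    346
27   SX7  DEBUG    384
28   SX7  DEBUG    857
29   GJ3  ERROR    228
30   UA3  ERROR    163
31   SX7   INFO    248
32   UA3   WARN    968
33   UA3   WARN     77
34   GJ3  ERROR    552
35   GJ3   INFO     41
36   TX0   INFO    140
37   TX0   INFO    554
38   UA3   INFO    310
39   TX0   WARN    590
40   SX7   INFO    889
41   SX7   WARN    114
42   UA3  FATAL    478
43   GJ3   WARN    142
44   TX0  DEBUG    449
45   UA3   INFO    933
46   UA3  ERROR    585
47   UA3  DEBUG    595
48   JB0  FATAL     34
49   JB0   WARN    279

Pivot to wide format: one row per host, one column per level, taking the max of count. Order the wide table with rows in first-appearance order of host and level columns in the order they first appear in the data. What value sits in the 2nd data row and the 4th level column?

With rows in first-appearance order of host, row 2 is host=TX0. level columns in first-appearance order: ERROR, FATAL, INFO, DEBUG, WARN; column 4 is DEBUG.
Long rows with host=TX0, level=DEBUG: max(679, 449) = 679.

679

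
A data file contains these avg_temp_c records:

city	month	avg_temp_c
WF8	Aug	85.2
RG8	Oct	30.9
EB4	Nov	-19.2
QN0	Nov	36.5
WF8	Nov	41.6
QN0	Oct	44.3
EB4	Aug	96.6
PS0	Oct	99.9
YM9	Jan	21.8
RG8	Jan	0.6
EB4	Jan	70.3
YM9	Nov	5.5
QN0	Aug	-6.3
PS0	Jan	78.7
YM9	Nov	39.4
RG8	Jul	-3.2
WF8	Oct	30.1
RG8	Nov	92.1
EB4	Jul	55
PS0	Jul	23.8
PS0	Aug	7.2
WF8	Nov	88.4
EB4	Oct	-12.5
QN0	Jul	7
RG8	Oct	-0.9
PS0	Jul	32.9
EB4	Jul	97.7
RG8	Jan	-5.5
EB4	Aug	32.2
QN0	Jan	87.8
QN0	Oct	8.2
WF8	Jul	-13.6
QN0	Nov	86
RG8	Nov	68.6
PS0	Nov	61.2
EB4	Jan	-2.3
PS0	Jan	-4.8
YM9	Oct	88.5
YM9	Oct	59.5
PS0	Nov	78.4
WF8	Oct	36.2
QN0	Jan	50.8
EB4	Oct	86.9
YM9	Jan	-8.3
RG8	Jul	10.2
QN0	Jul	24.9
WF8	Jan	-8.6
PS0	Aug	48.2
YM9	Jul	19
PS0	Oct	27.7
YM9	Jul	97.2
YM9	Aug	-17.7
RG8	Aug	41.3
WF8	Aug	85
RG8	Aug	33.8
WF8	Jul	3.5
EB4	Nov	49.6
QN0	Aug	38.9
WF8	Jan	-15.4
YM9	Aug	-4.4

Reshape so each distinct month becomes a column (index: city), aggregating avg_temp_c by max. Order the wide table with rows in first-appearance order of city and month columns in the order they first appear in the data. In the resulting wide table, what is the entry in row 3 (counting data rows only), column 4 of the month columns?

With rows in first-appearance order of city, row 3 is city=EB4. month columns in first-appearance order: Aug, Oct, Nov, Jan, Jul; column 4 is Jan.
Long rows with city=EB4, month=Jan: max(70.3, -2.3) = 70.3.

70.3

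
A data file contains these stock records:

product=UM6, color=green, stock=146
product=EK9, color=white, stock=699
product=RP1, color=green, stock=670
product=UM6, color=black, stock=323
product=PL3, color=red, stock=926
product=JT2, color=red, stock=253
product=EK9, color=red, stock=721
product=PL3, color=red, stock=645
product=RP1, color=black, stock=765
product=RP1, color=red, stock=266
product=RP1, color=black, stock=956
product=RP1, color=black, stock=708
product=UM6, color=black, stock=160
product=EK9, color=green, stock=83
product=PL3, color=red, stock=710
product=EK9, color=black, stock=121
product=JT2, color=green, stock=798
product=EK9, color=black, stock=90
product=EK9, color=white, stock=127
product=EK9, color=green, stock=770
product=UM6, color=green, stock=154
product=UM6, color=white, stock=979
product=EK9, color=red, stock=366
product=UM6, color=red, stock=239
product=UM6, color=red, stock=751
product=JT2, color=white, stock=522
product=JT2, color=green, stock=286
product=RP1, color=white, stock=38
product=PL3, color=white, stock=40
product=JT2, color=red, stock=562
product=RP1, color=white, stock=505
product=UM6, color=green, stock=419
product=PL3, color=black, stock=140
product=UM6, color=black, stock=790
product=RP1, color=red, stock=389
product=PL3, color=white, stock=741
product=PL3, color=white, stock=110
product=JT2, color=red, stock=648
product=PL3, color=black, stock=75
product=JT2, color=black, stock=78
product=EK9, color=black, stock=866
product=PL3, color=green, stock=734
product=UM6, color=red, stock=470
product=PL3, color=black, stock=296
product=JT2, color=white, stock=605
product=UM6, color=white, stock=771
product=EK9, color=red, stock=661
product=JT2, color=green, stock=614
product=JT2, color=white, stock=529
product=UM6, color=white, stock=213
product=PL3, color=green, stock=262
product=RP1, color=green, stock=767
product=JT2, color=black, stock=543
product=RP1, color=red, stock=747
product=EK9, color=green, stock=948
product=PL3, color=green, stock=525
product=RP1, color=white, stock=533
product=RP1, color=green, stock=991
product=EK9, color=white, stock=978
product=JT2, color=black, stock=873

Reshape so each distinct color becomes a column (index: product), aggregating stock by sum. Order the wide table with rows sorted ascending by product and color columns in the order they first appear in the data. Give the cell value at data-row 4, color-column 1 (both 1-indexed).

2428

With rows sorted ascending by product, row 4 is product=RP1. color columns in first-appearance order: green, white, black, red; column 1 is green.
Long rows with product=RP1, color=green: 670 + 767 + 991 = 2428.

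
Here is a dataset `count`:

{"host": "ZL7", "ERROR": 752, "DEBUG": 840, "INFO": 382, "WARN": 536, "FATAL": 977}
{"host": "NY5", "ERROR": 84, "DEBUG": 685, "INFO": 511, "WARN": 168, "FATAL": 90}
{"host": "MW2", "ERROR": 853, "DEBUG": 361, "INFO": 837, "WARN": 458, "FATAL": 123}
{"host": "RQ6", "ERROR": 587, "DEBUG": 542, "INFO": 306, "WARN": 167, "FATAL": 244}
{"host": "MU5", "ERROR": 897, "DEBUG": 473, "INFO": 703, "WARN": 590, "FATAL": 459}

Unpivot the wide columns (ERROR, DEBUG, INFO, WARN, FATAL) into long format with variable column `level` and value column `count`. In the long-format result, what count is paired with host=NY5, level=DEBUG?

Unpivoting turns each (host, wide-column) pair into one long row.
The wide cell at row NY5, column DEBUG holds 685, so the long row (NY5, DEBUG) has count=685.

685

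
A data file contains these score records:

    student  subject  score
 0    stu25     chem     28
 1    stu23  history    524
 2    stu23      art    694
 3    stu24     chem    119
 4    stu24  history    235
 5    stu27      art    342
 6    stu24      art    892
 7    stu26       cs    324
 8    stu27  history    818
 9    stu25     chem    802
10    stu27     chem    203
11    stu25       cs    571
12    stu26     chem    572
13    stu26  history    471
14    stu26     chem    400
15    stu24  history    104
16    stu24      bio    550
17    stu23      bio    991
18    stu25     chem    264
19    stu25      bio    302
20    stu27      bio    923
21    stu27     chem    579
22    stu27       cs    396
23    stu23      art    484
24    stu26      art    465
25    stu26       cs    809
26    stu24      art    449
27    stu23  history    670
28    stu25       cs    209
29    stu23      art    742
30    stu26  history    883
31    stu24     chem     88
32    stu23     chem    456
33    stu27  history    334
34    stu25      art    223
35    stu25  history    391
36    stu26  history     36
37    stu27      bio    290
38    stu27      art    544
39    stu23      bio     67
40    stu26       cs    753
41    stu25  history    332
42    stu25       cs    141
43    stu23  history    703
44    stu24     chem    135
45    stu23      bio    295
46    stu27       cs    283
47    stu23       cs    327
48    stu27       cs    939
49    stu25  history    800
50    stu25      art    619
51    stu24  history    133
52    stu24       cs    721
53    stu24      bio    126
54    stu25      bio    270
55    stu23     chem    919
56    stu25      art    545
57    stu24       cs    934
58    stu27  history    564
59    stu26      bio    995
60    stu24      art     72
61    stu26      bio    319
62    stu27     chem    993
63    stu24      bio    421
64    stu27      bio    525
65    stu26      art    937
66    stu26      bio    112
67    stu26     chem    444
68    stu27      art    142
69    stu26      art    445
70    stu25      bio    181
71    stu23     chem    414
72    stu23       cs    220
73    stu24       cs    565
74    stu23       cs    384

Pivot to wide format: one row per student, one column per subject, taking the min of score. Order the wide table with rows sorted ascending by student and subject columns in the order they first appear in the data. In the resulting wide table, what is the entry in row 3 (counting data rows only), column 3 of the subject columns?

223

With rows sorted ascending by student, row 3 is student=stu25. subject columns in first-appearance order: chem, history, art, cs, bio; column 3 is art.
Long rows with student=stu25, subject=art: min(223, 619, 545) = 223.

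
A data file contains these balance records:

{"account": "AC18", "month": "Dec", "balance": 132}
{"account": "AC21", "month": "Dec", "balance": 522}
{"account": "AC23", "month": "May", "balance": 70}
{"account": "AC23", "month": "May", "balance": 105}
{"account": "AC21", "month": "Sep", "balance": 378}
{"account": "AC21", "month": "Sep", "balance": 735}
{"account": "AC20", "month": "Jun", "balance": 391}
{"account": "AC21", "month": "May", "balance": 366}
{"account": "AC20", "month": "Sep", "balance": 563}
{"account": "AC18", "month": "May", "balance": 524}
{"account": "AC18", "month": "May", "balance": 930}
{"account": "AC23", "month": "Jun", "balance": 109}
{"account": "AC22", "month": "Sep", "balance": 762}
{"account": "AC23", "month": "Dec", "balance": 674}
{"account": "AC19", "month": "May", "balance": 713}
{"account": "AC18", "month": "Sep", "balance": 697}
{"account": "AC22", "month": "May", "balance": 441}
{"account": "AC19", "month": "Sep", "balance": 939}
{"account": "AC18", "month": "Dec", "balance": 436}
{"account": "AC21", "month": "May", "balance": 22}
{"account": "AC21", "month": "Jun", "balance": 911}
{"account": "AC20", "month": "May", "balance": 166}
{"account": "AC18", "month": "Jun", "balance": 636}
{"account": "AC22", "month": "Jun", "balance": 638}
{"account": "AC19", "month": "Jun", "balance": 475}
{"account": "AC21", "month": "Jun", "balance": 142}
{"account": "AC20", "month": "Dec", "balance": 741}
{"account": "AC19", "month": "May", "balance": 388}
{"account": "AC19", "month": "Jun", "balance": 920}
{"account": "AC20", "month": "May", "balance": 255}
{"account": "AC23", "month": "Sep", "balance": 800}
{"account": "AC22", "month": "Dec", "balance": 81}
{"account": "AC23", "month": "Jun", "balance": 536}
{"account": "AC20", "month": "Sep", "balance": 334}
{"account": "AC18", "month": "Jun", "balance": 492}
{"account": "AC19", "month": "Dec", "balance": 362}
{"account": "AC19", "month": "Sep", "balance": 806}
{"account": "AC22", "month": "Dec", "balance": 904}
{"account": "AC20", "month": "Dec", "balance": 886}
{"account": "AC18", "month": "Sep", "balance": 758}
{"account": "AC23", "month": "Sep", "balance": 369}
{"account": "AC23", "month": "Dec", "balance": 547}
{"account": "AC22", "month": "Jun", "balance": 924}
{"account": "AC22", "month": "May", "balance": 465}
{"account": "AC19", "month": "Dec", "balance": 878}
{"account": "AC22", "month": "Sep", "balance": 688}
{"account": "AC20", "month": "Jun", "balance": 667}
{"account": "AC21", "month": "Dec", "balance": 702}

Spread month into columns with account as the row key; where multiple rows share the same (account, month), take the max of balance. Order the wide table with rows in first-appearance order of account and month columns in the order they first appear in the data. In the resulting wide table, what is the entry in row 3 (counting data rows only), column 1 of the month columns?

674

With rows in first-appearance order of account, row 3 is account=AC23. month columns in first-appearance order: Dec, May, Sep, Jun; column 1 is Dec.
Long rows with account=AC23, month=Dec: max(674, 547) = 674.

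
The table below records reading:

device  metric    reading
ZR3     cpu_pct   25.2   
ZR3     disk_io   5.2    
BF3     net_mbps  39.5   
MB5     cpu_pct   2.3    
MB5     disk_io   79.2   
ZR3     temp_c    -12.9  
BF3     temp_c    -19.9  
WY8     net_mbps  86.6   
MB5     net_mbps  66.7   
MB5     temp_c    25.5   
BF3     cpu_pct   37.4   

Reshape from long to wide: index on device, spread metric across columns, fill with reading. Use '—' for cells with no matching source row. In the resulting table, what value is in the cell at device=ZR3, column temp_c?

-12.9

The long row with device=ZR3, metric=temp_c has reading=-12.9.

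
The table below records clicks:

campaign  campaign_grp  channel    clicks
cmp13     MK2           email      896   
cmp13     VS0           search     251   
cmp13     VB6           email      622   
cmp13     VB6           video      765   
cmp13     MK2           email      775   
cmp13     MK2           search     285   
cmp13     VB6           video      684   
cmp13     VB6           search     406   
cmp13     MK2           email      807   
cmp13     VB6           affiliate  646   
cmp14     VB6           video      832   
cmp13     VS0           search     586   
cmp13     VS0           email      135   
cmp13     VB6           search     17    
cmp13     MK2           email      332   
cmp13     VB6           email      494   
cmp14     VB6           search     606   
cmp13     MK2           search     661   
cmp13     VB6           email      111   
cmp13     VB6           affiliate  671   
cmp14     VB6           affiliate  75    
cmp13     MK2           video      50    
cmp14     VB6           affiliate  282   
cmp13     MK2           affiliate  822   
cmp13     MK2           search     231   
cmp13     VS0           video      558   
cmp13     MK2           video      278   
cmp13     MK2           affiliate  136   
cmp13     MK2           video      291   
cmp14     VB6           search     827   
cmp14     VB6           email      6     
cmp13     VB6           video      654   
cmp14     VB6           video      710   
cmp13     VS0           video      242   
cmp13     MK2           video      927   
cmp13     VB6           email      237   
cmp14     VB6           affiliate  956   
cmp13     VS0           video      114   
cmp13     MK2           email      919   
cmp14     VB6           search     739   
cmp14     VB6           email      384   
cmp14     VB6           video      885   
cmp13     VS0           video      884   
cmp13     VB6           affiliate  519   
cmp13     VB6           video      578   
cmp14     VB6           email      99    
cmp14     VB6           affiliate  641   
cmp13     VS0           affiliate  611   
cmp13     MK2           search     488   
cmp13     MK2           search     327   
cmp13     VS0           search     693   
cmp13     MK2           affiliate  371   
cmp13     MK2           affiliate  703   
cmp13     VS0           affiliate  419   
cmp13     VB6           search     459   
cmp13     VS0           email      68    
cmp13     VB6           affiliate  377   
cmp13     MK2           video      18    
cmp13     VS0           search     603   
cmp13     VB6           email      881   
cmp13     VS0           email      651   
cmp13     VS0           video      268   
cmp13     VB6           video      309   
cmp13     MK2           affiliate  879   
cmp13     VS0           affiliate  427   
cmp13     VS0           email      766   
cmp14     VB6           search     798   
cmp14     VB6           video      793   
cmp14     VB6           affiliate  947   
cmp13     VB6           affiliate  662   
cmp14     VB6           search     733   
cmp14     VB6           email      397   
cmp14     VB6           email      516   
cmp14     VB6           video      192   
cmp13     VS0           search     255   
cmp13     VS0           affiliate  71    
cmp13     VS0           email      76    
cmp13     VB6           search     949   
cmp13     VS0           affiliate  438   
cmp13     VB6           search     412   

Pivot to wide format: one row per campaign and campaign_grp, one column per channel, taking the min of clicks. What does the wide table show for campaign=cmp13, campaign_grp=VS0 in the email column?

Rows with campaign=cmp13, campaign_grp=VS0 and channel=email: clicks values are 135, 68, 651, 766, 76.
min(135, 68, 651, 766, 76) = 68.

68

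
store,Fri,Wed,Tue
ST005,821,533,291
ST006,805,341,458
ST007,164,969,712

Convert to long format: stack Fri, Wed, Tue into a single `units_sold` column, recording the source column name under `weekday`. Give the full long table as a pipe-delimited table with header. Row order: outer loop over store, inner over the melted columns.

Each (store, column) pair becomes one row: 3 × 3 = 9 rows.
For example, (ST005, Fri) → units_sold=821.

| store | weekday | units_sold |
| ST005 | Fri | 821 |
| ST005 | Wed | 533 |
| ST005 | Tue | 291 |
| ST006 | Fri | 805 |
| ST006 | Wed | 341 |
| ST006 | Tue | 458 |
| ST007 | Fri | 164 |
| ST007 | Wed | 969 |
| ST007 | Tue | 712 |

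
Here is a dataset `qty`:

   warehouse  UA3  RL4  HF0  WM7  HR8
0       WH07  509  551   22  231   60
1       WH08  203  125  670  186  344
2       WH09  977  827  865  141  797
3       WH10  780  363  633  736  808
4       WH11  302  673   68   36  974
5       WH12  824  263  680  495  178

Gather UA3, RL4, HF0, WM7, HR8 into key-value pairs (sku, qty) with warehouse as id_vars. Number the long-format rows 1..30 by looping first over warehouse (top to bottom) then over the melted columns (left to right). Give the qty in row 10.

344

30 rows total (6 × 5). Row 10: index ⌊(10-1)/5⌋ = 1 into warehouse → WH08; (10-1) mod 5 = 4 into the melted columns → HR8.
So row 10 is (WH08, HR8, 344); qty = 344.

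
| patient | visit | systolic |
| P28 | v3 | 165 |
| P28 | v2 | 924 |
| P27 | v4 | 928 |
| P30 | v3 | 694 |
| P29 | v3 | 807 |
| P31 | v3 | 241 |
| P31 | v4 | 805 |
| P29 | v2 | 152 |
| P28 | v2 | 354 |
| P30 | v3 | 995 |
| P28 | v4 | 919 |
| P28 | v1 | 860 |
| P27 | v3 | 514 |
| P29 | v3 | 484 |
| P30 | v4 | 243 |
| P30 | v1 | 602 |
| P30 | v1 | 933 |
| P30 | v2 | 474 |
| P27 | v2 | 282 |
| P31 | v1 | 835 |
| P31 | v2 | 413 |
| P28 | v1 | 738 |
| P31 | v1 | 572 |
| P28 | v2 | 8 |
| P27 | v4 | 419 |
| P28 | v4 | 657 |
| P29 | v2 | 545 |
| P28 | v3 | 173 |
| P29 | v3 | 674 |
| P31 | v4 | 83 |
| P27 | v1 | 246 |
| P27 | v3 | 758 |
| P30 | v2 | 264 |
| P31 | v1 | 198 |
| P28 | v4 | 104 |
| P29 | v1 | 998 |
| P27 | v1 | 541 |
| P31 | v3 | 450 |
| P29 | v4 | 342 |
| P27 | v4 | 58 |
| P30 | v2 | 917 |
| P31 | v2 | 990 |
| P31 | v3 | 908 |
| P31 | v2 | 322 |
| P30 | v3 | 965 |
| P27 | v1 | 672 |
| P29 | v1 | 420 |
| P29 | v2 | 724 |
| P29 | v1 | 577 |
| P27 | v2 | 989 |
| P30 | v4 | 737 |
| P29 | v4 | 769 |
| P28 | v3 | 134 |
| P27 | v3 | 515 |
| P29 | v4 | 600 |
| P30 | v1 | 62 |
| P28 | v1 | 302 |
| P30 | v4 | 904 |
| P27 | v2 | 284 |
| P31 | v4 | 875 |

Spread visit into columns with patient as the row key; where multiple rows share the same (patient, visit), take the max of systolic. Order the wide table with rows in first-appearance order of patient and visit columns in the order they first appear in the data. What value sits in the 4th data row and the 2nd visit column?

724

With rows in first-appearance order of patient, row 4 is patient=P29. visit columns in first-appearance order: v3, v2, v4, v1; column 2 is v2.
Long rows with patient=P29, visit=v2: max(152, 545, 724) = 724.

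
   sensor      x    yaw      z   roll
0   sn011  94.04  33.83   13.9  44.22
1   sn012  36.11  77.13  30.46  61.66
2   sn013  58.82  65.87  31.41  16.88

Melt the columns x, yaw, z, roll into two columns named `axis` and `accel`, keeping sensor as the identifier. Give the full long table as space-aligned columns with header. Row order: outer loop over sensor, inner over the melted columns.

Each (sensor, column) pair becomes one row: 3 × 4 = 12 rows.
For example, (sn011, x) → accel=94.04.

sensor  axis  accel
sn011   x     94.04
sn011   yaw   33.83
sn011   z     13.9 
sn011   roll  44.22
sn012   x     36.11
sn012   yaw   77.13
sn012   z     30.46
sn012   roll  61.66
sn013   x     58.82
sn013   yaw   65.87
sn013   z     31.41
sn013   roll  16.88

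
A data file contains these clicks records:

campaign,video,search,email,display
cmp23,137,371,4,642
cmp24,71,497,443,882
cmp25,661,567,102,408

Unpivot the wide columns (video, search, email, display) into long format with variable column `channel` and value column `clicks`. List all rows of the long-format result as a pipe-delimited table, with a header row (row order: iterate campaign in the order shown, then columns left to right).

Each (campaign, column) pair becomes one row: 3 × 4 = 12 rows.
For example, (cmp23, video) → clicks=137.

| campaign | channel | clicks |
| cmp23 | video | 137 |
| cmp23 | search | 371 |
| cmp23 | email | 4 |
| cmp23 | display | 642 |
| cmp24 | video | 71 |
| cmp24 | search | 497 |
| cmp24 | email | 443 |
| cmp24 | display | 882 |
| cmp25 | video | 661 |
| cmp25 | search | 567 |
| cmp25 | email | 102 |
| cmp25 | display | 408 |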